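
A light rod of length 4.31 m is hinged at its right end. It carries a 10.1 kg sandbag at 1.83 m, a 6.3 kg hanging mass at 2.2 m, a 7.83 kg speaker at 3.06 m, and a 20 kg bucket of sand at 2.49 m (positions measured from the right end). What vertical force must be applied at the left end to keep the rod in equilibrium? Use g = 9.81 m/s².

Taking torques about the right end:
Sandbag: 10.1 × 9.81 = 99.08 N down at 1.83 m → arm 1.83 m, τ = 99.08 × 1.83 = 181.3 N·m counterclockwise.
Hanging mass: 6.3 × 9.81 = 61.8 N down at 2.2 m → arm 2.2 m, τ = 61.8 × 2.2 = 136 N·m counterclockwise.
Speaker: 7.83 × 9.81 = 76.81 N down at 3.06 m → arm 3.06 m, τ = 76.81 × 3.06 = 235 N·m counterclockwise.
Bucket of sand: 20 × 9.81 = 196.2 N down at 2.49 m → arm 2.49 m, τ = 196.2 × 2.49 = 488.5 N·m counterclockwise.
Net moment of the loads = 1041 N·m counterclockwise.
The upward force F acts at the left end, arm 4.31 m, giving F × 4.31 clockwise.
Στ = 0 ⇒ F × 4.31 = 1041 ⇒ F = 1041 / 4.31 = 242 N.

F ≈ 242 N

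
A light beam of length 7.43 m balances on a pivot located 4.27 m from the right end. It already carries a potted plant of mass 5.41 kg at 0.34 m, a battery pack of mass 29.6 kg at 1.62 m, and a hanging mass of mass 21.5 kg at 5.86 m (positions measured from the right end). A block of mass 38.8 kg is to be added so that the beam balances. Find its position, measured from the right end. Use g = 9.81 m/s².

x ≈ 5.96 m from the right end

Choose the pivot (at 4.27 m from the right end) as the axis so the support reaction has zero arm there.
Potted plant: 5.41 × 9.81 = 53.07 N down at 0.34 m → arm 3.93 m, τ = 53.07 × 3.93 = 208.6 N·m clockwise.
Battery pack: 29.6 × 9.81 = 290.4 N down at 1.62 m → arm 2.65 m, τ = 290.4 × 2.65 = 769.6 N·m clockwise.
Hanging mass: 21.5 × 9.81 = 210.9 N down at 5.86 m → arm 1.59 m, τ = 210.9 × 1.59 = 335.3 N·m counterclockwise.
Net moment of existing loads = 642.9 N·m clockwise.
The block weighs 38.8 × 9.81 = 380.6 N and must supply an equal counterclockwise moment, so its lever arm about the pivot is 642.9 / 380.6 = 1.69 m.
That puts it at 4.27 + 1.69 = 5.96 m from the right end.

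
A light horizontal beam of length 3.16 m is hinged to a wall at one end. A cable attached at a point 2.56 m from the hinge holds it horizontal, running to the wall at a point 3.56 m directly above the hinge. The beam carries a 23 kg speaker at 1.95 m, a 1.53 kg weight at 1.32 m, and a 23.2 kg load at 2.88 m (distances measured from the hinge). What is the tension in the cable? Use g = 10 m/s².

T ≈ 547 N

Take moments about the hinge.
Speaker: 23 × 10 = 230 N down at 1.95 m → arm 1.95 m, τ = 230 × 1.95 = 448.5 N·m clockwise.
Weight: 1.53 × 10 = 15.3 N down at 1.32 m → arm 1.32 m, τ = 15.3 × 1.32 = 20.2 N·m clockwise.
Load: 23.2 × 10 = 232 N down at 2.88 m → arm 2.88 m, τ = 232 × 2.88 = 668.2 N·m clockwise.
Total clockwise load moment = 1137 N·m.
The cable tension T acts at 2.56 m; only its component perpendicular to the beam, T sinθ, produces torque. sinθ = h/√(h²+d²) = 3.56/√(3.56²+2.56²) = 0.8119.
Στ = 0 ⇒ T × 2.56 × 0.8119 = 1137 ⇒ T = 1137 / 2.078 = 547 N.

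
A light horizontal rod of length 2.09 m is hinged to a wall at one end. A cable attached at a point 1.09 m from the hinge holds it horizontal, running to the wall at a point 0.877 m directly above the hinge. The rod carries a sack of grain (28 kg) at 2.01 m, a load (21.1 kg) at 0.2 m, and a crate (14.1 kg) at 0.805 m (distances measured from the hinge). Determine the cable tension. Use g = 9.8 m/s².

T ≈ 1030 N

Sum moments about the hinge (the unknown hinge reaction has zero arm there).
Sack of grain: 28 × 9.8 = 274.4 N down at 2.01 m → arm 2.01 m, τ = 274.4 × 2.01 = 551.5 N·m clockwise.
Load: 21.1 × 9.8 = 206.8 N down at 0.2 m → arm 0.2 m, τ = 206.8 × 0.2 = 41.36 N·m clockwise.
Crate: 14.1 × 9.8 = 138.2 N down at 0.805 m → arm 0.805 m, τ = 138.2 × 0.805 = 111.3 N·m clockwise.
Total clockwise load moment = 704.2 N·m.
The cable tension T acts at 1.09 m; only its component perpendicular to the rod, T sinθ, produces torque. sinθ = h/√(h²+d²) = 0.877/√(0.877²+1.09²) = 0.6269.
Balancing moments: T × 1.09 × 0.6269 = 704.2, giving T = 704.2 / 0.6833 = 1030 N.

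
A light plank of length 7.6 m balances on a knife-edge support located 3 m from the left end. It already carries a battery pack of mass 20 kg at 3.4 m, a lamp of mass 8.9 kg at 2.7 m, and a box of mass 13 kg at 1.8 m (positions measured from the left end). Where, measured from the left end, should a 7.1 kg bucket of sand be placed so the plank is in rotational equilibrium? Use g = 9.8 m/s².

x ≈ 4.45 m from the left end

Choose the knife-edge support (at 3 m from the left end) as the axis so the support reaction has zero arm there.
Battery pack: 20 × 9.8 = 196 N down at 3.4 m → arm 0.4 m, τ = 196 × 0.4 = 78.4 N·m clockwise.
Lamp: 8.9 × 9.8 = 87.22 N down at 2.7 m → arm 0.3 m, τ = 87.22 × 0.3 = 26.17 N·m counterclockwise.
Box: 13 × 9.8 = 127.4 N down at 1.8 m → arm 1.2 m, τ = 127.4 × 1.2 = 152.9 N·m counterclockwise.
Net moment of existing loads = 100.7 N·m counterclockwise.
The bucket of sand weighs 7.1 × 9.8 = 69.58 N and must supply an equal clockwise moment, so its lever arm about the knife-edge support is 100.7 / 69.58 = 1.45 m.
That puts it at 3 + 1.45 = 4.45 m from the left end.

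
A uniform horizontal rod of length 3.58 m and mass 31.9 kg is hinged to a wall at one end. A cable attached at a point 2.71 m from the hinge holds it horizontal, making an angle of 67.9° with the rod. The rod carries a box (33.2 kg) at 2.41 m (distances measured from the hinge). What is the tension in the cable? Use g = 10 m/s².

T ≈ 546 N

Sum moments about the hinge (the unknown hinge reaction has zero arm there).
Beam weight: 31.9 × 10 = 319 N down at 1.79 m → arm 1.79 m, τ = 319 × 1.79 = 571 N·m clockwise.
Box: 33.2 × 10 = 332 N down at 2.41 m → arm 2.41 m, τ = 332 × 2.41 = 800.1 N·m clockwise.
Total clockwise load moment = 1371 N·m.
The cable tension T acts at 2.71 m; only its component perpendicular to the rod, T sinθ, produces torque. sin 67.9° = 0.9265.
For rotational equilibrium, T × 2.71 × 0.9265 = 1371, so T = 1371 / 2.511 = 546 N.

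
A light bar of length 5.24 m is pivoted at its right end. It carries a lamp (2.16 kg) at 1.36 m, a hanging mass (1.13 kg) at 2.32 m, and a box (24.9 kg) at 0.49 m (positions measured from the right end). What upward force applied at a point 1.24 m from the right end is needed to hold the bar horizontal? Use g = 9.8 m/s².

F ≈ 140 N

Sum moments about the right end (the unknown pivot reaction has zero arm there).
Lamp: 2.16 × 9.8 = 21.17 N down at 1.36 m → arm 1.36 m, τ = 21.17 × 1.36 = 28.79 N·m counterclockwise.
Hanging mass: 1.13 × 9.8 = 11.07 N down at 2.32 m → arm 2.32 m, τ = 11.07 × 2.32 = 25.68 N·m counterclockwise.
Box: 24.9 × 9.8 = 244 N down at 0.49 m → arm 0.49 m, τ = 244 × 0.49 = 119.6 N·m counterclockwise.
Net moment of the loads = 174.1 N·m counterclockwise.
The upward force F acts at a point 1.24 m from the right end, arm 1.24 m, giving F × 1.24 clockwise.
Setting net torque to zero: F × 1.24 = 174.1 → F = 174.1 / 1.24 = 140 N.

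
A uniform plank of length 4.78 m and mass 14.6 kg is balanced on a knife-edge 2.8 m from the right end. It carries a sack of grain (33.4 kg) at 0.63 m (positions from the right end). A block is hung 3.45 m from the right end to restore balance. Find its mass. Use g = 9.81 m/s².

Taking torques about the knife-edge (at 2.8 m from the right end):
Beam weight: 14.6 × 9.81 = 143.2 N down at 2.39 m → arm 0.41 m, τ = 143.2 × 0.41 = 58.71 N·m clockwise.
Sack of grain: 33.4 × 9.81 = 327.7 N down at 0.63 m → arm 2.17 m, τ = 327.7 × 2.17 = 711.1 N·m clockwise.
Net moment of known loads = 769.8 N·m clockwise.
An unknown mass m at 3.45 m has arm 0.65 m; its moment is m·g·0.65 counterclockwise.
Balancing moments: m × 9.81 × 0.65 = 769.8, giving m = 769.8 / (9.81 × 0.65) = 121 kg.

m ≈ 121 kg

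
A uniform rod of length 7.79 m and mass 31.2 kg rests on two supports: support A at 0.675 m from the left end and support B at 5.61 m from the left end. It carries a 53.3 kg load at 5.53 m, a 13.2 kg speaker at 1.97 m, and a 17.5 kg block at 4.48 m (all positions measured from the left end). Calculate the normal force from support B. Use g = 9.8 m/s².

Take moments about support A.
Beam weight: 31.2 × 9.8 = 305.8 N down at 3.895 m → arm 3.22 m, τ = 305.8 × 3.22 = 984.7 N·m clockwise.
Load: 53.3 × 9.8 = 522.3 N down at 5.53 m → arm 4.855 m, τ = 522.3 × 4.855 = 2536 N·m clockwise.
Speaker: 13.2 × 9.8 = 129.4 N down at 1.97 m → arm 1.295 m, τ = 129.4 × 1.295 = 167.6 N·m clockwise.
Block: 17.5 × 9.8 = 171.5 N down at 4.48 m → arm 3.805 m, τ = 171.5 × 3.805 = 652.6 N·m clockwise.
Net load moment about support A = 4341 N·m clockwise.
Reaction R at support B is upward at 5.61 m, arm 4.935 m → moment R × 4.935 counterclockwise.
For rotational equilibrium, R × 4.935 = 4341, so R = 880 N.

R_B ≈ 880 N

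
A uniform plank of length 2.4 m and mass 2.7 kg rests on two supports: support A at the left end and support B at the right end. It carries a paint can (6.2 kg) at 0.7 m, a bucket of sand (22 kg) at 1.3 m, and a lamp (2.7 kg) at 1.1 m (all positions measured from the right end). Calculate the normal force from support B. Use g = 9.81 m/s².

R_B ≈ 170 N

Choose support A as the axis so its reaction then has zero moment arm.
Beam weight: 2.7 × 9.81 = 26.49 N down at 1.2 m → arm 1.2 m, τ = 26.49 × 1.2 = 31.79 N·m clockwise.
Paint can: 6.2 × 9.81 = 60.82 N down at 0.7 m → arm 1.7 m, τ = 60.82 × 1.7 = 103.4 N·m clockwise.
Bucket of sand: 22 × 9.81 = 215.8 N down at 1.3 m → arm 1.1 m, τ = 215.8 × 1.1 = 237.4 N·m clockwise.
Lamp: 2.7 × 9.81 = 26.49 N down at 1.1 m → arm 1.3 m, τ = 26.49 × 1.3 = 34.44 N·m clockwise.
Net load moment about support A = 407 N·m clockwise.
Reaction R at support B is upward at 0 m, arm 2.4 m → moment R × 2.4 counterclockwise.
Στ = 0 ⇒ R × 2.4 = 407 ⇒ R = 170 N.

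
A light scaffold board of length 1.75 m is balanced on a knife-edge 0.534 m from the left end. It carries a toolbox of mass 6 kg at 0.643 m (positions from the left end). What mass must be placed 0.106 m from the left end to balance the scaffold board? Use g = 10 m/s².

Sum moments about the knife-edge (at 0.534 m from the left end) (the support reaction has zero arm there).
Toolbox: 6 × 10 = 60 N down at 0.643 m → arm 0.109 m, τ = 60 × 0.109 = 6.54 N·m clockwise.
Net moment of known loads = 6.54 N·m clockwise.
An unknown mass m at 0.106 m has arm 0.428 m; its moment is m·g·0.428 counterclockwise.
Balancing moments: m × 10 × 0.428 = 6.54, giving m = 6.54 / (10 × 0.428) = 1.53 kg.

m ≈ 1.53 kg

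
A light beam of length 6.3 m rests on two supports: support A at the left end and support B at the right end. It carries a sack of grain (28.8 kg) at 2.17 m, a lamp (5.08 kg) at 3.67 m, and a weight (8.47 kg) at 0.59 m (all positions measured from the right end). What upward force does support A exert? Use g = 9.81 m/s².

About support B:
Sack of grain: 28.8 × 9.81 = 282.5 N down at 2.17 m → arm 2.17 m, τ = 282.5 × 2.17 = 613 N·m counterclockwise.
Lamp: 5.08 × 9.81 = 49.83 N down at 3.67 m → arm 3.67 m, τ = 49.83 × 3.67 = 182.9 N·m counterclockwise.
Weight: 8.47 × 9.81 = 83.09 N down at 0.59 m → arm 0.59 m, τ = 83.09 × 0.59 = 49.02 N·m counterclockwise.
Net load moment about support B = 844.9 N·m counterclockwise.
Reaction R at support A is upward at 6.3 m, arm 6.3 m → moment R × 6.3 clockwise.
Setting net torque to zero: R × 6.3 = 844.9 → R = 134 N.

R_A ≈ 134 N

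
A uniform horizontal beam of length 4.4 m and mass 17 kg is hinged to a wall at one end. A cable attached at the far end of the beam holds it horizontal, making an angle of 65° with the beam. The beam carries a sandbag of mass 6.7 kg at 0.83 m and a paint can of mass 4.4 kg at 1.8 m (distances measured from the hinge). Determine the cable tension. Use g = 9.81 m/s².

T ≈ 125 N

About the hinge:
Beam weight: 17 × 9.81 = 166.8 N down at 2.2 m → arm 2.2 m, τ = 166.8 × 2.2 = 367 N·m clockwise.
Sandbag: 6.7 × 9.81 = 65.73 N down at 0.83 m → arm 0.83 m, τ = 65.73 × 0.83 = 54.56 N·m clockwise.
Paint can: 4.4 × 9.81 = 43.16 N down at 1.8 m → arm 1.8 m, τ = 43.16 × 1.8 = 77.69 N·m clockwise.
Total clockwise load moment = 499.2 N·m.
The cable tension T acts at 4.4 m; only its component perpendicular to the beam, T sinθ, produces torque. sin 65° = 0.9063.
For rotational equilibrium, T × 4.4 × 0.9063 = 499.2, so T = 499.2 / 3.988 = 125 N.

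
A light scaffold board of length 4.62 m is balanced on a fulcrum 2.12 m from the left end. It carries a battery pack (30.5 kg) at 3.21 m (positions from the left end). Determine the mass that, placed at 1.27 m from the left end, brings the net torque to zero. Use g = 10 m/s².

Taking torques about the fulcrum (at 2.12 m from the left end):
Battery pack: 30.5 × 10 = 305 N down at 3.21 m → arm 1.09 m, τ = 305 × 1.09 = 332.5 N·m clockwise.
Net moment of known loads = 332.5 N·m clockwise.
An unknown mass m at 1.27 m has arm 0.85 m; its moment is m·g·0.85 counterclockwise.
Setting net torque to zero: m × 10 × 0.85 = 332.5 → m = 332.5 / (10 × 0.85) = 39.1 kg.

m ≈ 39.1 kg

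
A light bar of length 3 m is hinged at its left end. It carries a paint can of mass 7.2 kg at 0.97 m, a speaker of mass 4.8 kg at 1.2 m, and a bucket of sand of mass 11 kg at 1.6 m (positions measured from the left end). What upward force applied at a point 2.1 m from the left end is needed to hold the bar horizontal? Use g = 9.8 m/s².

F ≈ 142 N

Sum moments about the left end (the unknown pivot reaction has zero arm there).
Paint can: 7.2 × 9.8 = 70.56 N down at 0.97 m → arm 0.97 m, τ = 70.56 × 0.97 = 68.44 N·m clockwise.
Speaker: 4.8 × 9.8 = 47.04 N down at 1.2 m → arm 1.2 m, τ = 47.04 × 1.2 = 56.45 N·m clockwise.
Bucket of sand: 11 × 9.8 = 107.8 N down at 1.6 m → arm 1.6 m, τ = 107.8 × 1.6 = 172.5 N·m clockwise.
Net moment of the loads = 297.4 N·m clockwise.
The upward force F acts at a point 2.1 m from the left end, arm 2.1 m, giving F × 2.1 counterclockwise.
Στ = 0 ⇒ F × 2.1 = 297.4 ⇒ F = 297.4 / 2.1 = 142 N.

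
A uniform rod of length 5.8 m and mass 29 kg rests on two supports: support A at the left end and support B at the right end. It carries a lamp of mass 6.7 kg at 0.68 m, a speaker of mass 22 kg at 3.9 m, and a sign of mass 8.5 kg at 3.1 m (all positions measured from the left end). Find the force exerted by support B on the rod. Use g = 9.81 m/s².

Take moments about support A.
Beam weight: 29 × 9.81 = 284.5 N down at 2.9 m → arm 2.9 m, τ = 284.5 × 2.9 = 825 N·m clockwise.
Lamp: 6.7 × 9.81 = 65.73 N down at 0.68 m → arm 0.68 m, τ = 65.73 × 0.68 = 44.7 N·m clockwise.
Speaker: 22 × 9.81 = 215.8 N down at 3.9 m → arm 3.9 m, τ = 215.8 × 3.9 = 841.6 N·m clockwise.
Sign: 8.5 × 9.81 = 83.39 N down at 3.1 m → arm 3.1 m, τ = 83.39 × 3.1 = 258.5 N·m clockwise.
Net load moment about support A = 1970 N·m clockwise.
Reaction R at support B is upward at 5.8 m, arm 5.8 m → moment R × 5.8 counterclockwise.
For rotational equilibrium, R × 5.8 = 1970, so R = 340 N.

R_B ≈ 340 N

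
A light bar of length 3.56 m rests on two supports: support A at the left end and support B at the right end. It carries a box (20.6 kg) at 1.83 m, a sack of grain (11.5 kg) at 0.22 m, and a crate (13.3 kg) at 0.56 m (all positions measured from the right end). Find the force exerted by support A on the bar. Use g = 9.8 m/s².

Taking torques about support B:
Box: 20.6 × 9.8 = 201.9 N down at 1.83 m → arm 1.83 m, τ = 201.9 × 1.83 = 369.5 N·m counterclockwise.
Sack of grain: 11.5 × 9.8 = 112.7 N down at 0.22 m → arm 0.22 m, τ = 112.7 × 0.22 = 24.79 N·m counterclockwise.
Crate: 13.3 × 9.8 = 130.3 N down at 0.56 m → arm 0.56 m, τ = 130.3 × 0.56 = 72.97 N·m counterclockwise.
Net load moment about support B = 467.3 N·m counterclockwise.
Reaction R at support A is upward at 3.56 m, arm 3.56 m → moment R × 3.56 clockwise.
For rotational equilibrium, R × 3.56 = 467.3, so R = 131 N.

R_A ≈ 131 N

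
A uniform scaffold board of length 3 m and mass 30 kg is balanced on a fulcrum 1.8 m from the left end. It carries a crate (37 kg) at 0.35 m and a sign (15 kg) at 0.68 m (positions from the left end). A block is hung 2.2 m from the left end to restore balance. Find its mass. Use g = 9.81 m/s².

m ≈ 199 kg

Taking torques about the fulcrum (at 1.8 m from the left end):
Beam weight: 30 × 9.81 = 294.3 N down at 1.5 m → arm 0.3 m, τ = 294.3 × 0.3 = 88.29 N·m counterclockwise.
Crate: 37 × 9.81 = 363 N down at 0.35 m → arm 1.45 m, τ = 363 × 1.45 = 526.4 N·m counterclockwise.
Sign: 15 × 9.81 = 147.2 N down at 0.68 m → arm 1.12 m, τ = 147.2 × 1.12 = 164.9 N·m counterclockwise.
Net moment of known loads = 779.6 N·m counterclockwise.
An unknown mass m at 2.2 m has arm 0.4 m; its moment is m·g·0.4 clockwise.
Balancing moments: m × 9.81 × 0.4 = 779.6, giving m = 779.6 / (9.81 × 0.4) = 199 kg.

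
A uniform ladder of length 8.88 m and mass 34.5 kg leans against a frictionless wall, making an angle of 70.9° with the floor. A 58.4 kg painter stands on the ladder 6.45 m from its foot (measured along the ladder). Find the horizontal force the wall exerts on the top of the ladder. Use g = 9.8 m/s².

N_wall ≈ 202 N

About the foot of the ladder:
Ladder weight 34.5×9.8 = 338.1 N acts at 4.44 m along the ladder; its horizontal arm is 4.44·cos70.9° = 1.453 m → τ = 491.3 N·m clockwise.
Painter: 58.4×9.8 = 572.3 N at 6.45 m → arm 2.111 m → τ = 1208 N·m clockwise.
Wall normal N acts horizontally at the top; its moment arm is the height L sinθ = 8.88·sin70.9° = 8.391 m, counterclockwise.
Setting net torque to zero: N × 8.391 = 1699 → N = 202 N.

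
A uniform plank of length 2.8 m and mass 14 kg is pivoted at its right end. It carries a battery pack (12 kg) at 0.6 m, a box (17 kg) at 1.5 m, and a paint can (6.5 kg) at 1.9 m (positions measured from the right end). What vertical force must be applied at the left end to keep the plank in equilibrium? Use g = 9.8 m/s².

F ≈ 226 N

Taking torques about the right end:
Beam weight: 14 × 9.8 = 137.2 N down at 1.4 m → arm 1.4 m, τ = 137.2 × 1.4 = 192.1 N·m counterclockwise.
Battery pack: 12 × 9.8 = 117.6 N down at 0.6 m → arm 0.6 m, τ = 117.6 × 0.6 = 70.56 N·m counterclockwise.
Box: 17 × 9.8 = 166.6 N down at 1.5 m → arm 1.5 m, τ = 166.6 × 1.5 = 249.9 N·m counterclockwise.
Paint can: 6.5 × 9.8 = 63.7 N down at 1.9 m → arm 1.9 m, τ = 63.7 × 1.9 = 121 N·m counterclockwise.
Net moment of the loads = 633.6 N·m counterclockwise.
The upward force F acts at the left end, arm 2.8 m, giving F × 2.8 clockwise.
Balancing moments: F × 2.8 = 633.6, giving F = 633.6 / 2.8 = 226 N.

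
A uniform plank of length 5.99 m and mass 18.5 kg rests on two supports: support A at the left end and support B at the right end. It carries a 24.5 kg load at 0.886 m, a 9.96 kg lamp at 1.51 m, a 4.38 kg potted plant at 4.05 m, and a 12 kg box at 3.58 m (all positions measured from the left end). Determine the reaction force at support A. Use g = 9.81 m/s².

Choose support B as the axis so its reaction then has zero moment arm.
Beam weight: 18.5 × 9.81 = 181.5 N down at 2.995 m → arm 2.995 m, τ = 181.5 × 2.995 = 543.6 N·m counterclockwise.
Load: 24.5 × 9.81 = 240.3 N down at 0.886 m → arm 5.104 m, τ = 240.3 × 5.104 = 1226 N·m counterclockwise.
Lamp: 9.96 × 9.81 = 97.71 N down at 1.51 m → arm 4.48 m, τ = 97.71 × 4.48 = 437.7 N·m counterclockwise.
Potted plant: 4.38 × 9.81 = 42.97 N down at 4.05 m → arm 1.94 m, τ = 42.97 × 1.94 = 83.36 N·m counterclockwise.
Box: 12 × 9.81 = 117.7 N down at 3.58 m → arm 2.41 m, τ = 117.7 × 2.41 = 283.7 N·m counterclockwise.
Net load moment about support B = 2574 N·m counterclockwise.
Reaction R at support A is upward at 0 m, arm 5.99 m → moment R × 5.99 clockwise.
For rotational equilibrium, R × 5.99 = 2574, so R = 430 N.

R_A ≈ 430 N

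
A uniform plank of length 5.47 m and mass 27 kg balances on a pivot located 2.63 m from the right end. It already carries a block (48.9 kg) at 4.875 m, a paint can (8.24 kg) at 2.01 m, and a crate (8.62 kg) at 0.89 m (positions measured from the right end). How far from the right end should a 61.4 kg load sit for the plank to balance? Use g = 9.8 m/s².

x ≈ 1.12 m from the right end

About the pivot (at 2.63 m from the right end):
Beam weight: 27 × 9.8 = 264.6 N down at 2.735 m → arm 0.105 m, τ = 264.6 × 0.105 = 27.78 N·m counterclockwise.
Block: 48.9 × 9.8 = 479.2 N down at 4.875 m → arm 2.245 m, τ = 479.2 × 2.245 = 1076 N·m counterclockwise.
Paint can: 8.24 × 9.8 = 80.75 N down at 2.01 m → arm 0.62 m, τ = 80.75 × 0.62 = 50.06 N·m clockwise.
Crate: 8.62 × 9.8 = 84.48 N down at 0.89 m → arm 1.74 m, τ = 84.48 × 1.74 = 147 N·m clockwise.
Net moment of existing loads = 906.7 N·m counterclockwise.
The load weighs 61.4 × 9.8 = 601.7 N and must supply an equal clockwise moment, so its lever arm about the pivot is 906.7 / 601.7 = 1.51 m.
That puts it at 2.63 − 1.51 = 1.12 m from the right end.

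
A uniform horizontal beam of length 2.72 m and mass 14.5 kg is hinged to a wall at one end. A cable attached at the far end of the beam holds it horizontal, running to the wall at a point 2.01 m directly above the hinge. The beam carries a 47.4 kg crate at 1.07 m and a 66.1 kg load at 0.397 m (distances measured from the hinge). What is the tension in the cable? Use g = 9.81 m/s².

Take moments about the hinge.
Beam weight: 14.5 × 9.81 = 142.2 N down at 1.36 m → arm 1.36 m, τ = 142.2 × 1.36 = 193.4 N·m clockwise.
Crate: 47.4 × 9.81 = 465 N down at 1.07 m → arm 1.07 m, τ = 465 × 1.07 = 497.6 N·m clockwise.
Load: 66.1 × 9.81 = 648.4 N down at 0.397 m → arm 0.397 m, τ = 648.4 × 0.397 = 257.4 N·m clockwise.
Total clockwise load moment = 948.4 N·m.
The cable tension T acts at 2.72 m; only its component perpendicular to the beam, T sinθ, produces torque. sinθ = h/√(h²+d²) = 2.01/√(2.01²+2.72²) = 0.5943.
Στ = 0 ⇒ T × 2.72 × 0.5943 = 948.4 ⇒ T = 948.4 / 1.616 = 587 N.

T ≈ 587 N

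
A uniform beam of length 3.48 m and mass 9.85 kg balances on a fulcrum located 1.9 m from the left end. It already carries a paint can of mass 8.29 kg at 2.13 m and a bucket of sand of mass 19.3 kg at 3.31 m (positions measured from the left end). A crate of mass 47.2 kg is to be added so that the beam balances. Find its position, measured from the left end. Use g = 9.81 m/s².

x ≈ 1.32 m from the left end

Take moments about the fulcrum (at 1.9 m from the left end).
Beam weight: 9.85 × 9.81 = 96.63 N down at 1.74 m → arm 0.16 m, τ = 96.63 × 0.16 = 15.46 N·m counterclockwise.
Paint can: 8.29 × 9.81 = 81.32 N down at 2.13 m → arm 0.23 m, τ = 81.32 × 0.23 = 18.7 N·m clockwise.
Bucket of sand: 19.3 × 9.81 = 189.3 N down at 3.31 m → arm 1.41 m, τ = 189.3 × 1.41 = 266.9 N·m clockwise.
Net moment of existing loads = 270.1 N·m clockwise.
The crate weighs 47.2 × 9.81 = 463 N and must supply an equal counterclockwise moment, so its lever arm about the fulcrum is 270.1 / 463 = 0.583 m.
That puts it at 1.9 − 0.583 = 1.32 m from the left end.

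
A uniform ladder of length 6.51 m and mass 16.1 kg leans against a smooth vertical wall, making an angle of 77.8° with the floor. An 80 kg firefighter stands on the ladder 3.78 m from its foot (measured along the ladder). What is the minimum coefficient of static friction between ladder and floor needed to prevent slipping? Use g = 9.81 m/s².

Choose the foot of the ladder as the axis so the floor normal and friction both act there and drop out.
Ladder weight 16.1×9.81 = 157.9 N acts at 3.255 m along the ladder; its horizontal arm is 3.255·cos77.8° = 0.6879 m → τ = 108.6 N·m clockwise.
Firefighter: 80×9.81 = 784.8 N at 3.78 m → arm 0.7988 m → τ = 626.9 N·m clockwise.
Wall normal N acts horizontally at the top; its moment arm is the height L sinθ = 6.51·sin77.8° = 6.363 m, counterclockwise.
Στ = 0 ⇒ N × 6.363 = 735.5 ⇒ N = 115.6 N.
ΣFx = 0 ⇒ f = N_wall = 115.6 N. ΣFy = 0 ⇒ N_floor = 942.7 N.
μ_min = f / N_floor = 115.6 / 942.7 = 0.123.

μ_min ≈ 0.123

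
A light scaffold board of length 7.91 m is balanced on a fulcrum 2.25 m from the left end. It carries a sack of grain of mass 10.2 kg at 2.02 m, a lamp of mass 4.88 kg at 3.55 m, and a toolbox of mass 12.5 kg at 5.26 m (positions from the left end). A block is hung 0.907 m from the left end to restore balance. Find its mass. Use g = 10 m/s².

m ≈ 31 kg

About the fulcrum (at 2.25 m from the left end):
Sack of grain: 10.2 × 10 = 102 N down at 2.02 m → arm 0.23 m, τ = 102 × 0.23 = 23.46 N·m counterclockwise.
Lamp: 4.88 × 10 = 48.8 N down at 3.55 m → arm 1.3 m, τ = 48.8 × 1.3 = 63.44 N·m clockwise.
Toolbox: 12.5 × 10 = 125 N down at 5.26 m → arm 3.01 m, τ = 125 × 3.01 = 376.2 N·m clockwise.
Net moment of known loads = 416.2 N·m clockwise.
An unknown mass m at 0.907 m has arm 1.343 m; its moment is m·g·1.343 counterclockwise.
Setting net torque to zero: m × 10 × 1.343 = 416.2 → m = 416.2 / (10 × 1.343) = 31 kg.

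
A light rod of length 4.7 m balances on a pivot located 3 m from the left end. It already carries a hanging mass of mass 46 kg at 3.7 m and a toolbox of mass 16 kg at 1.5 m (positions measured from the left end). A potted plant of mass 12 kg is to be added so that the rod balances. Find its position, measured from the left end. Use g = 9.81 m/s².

x ≈ 2.32 m from the left end

Choose the pivot (at 3 m from the left end) as the axis so the support reaction has zero arm there.
Hanging mass: 46 × 9.81 = 451.3 N down at 3.7 m → arm 0.7 m, τ = 451.3 × 0.7 = 315.9 N·m clockwise.
Toolbox: 16 × 9.81 = 157 N down at 1.5 m → arm 1.5 m, τ = 157 × 1.5 = 235.5 N·m counterclockwise.
Net moment of existing loads = 80.4 N·m clockwise.
The potted plant weighs 12 × 9.81 = 117.7 N and must supply an equal counterclockwise moment, so its lever arm about the pivot is 80.4 / 117.7 = 0.683 m.
That puts it at 3 − 0.683 = 2.32 m from the left end.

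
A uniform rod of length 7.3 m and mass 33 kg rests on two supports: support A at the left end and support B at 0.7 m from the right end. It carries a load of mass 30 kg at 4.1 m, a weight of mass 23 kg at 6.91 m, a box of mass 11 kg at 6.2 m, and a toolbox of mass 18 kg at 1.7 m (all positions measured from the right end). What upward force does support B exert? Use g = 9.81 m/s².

R_B ≈ 503 N

Sum moments about support A (its reaction then has zero moment arm).
Beam weight: 33 × 9.81 = 323.7 N down at 3.65 m → arm 3.65 m, τ = 323.7 × 3.65 = 1182 N·m clockwise.
Load: 30 × 9.81 = 294.3 N down at 4.1 m → arm 3.2 m, τ = 294.3 × 3.2 = 941.8 N·m clockwise.
Weight: 23 × 9.81 = 225.6 N down at 6.91 m → arm 0.39 m, τ = 225.6 × 0.39 = 87.98 N·m clockwise.
Box: 11 × 9.81 = 107.9 N down at 6.2 m → arm 1.1 m, τ = 107.9 × 1.1 = 118.7 N·m clockwise.
Toolbox: 18 × 9.81 = 176.6 N down at 1.7 m → arm 5.6 m, τ = 176.6 × 5.6 = 989 N·m clockwise.
Net load moment about support A = 3319 N·m clockwise.
Reaction R at support B is upward at 0.7 m, arm 6.6 m → moment R × 6.6 counterclockwise.
Balancing moments: R × 6.6 = 3319, giving R = 503 N.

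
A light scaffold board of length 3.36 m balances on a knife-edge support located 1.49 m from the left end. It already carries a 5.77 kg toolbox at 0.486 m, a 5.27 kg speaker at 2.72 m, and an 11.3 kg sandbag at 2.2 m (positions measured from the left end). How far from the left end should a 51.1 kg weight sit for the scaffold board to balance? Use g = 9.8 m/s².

Taking torques about the knife-edge support (at 1.49 m from the left end):
Toolbox: 5.77 × 9.8 = 56.55 N down at 0.486 m → arm 1.004 m, τ = 56.55 × 1.004 = 56.78 N·m counterclockwise.
Speaker: 5.27 × 9.8 = 51.65 N down at 2.72 m → arm 1.23 m, τ = 51.65 × 1.23 = 63.53 N·m clockwise.
Sandbag: 11.3 × 9.8 = 110.7 N down at 2.2 m → arm 0.71 m, τ = 110.7 × 0.71 = 78.6 N·m clockwise.
Net moment of existing loads = 85.35 N·m clockwise.
The weight weighs 51.1 × 9.8 = 500.8 N and must supply an equal counterclockwise moment, so its lever arm about the knife-edge support is 85.35 / 500.8 = 0.17 m.
That puts it at 1.49 − 0.17 = 1.32 m from the left end.

x ≈ 1.32 m from the left end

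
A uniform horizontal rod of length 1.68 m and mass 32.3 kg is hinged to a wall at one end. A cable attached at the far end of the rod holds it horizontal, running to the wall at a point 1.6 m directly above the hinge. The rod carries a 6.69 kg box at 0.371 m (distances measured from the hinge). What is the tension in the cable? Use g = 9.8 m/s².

Choose the hinge as the axis so the unknown hinge reaction has zero arm there.
Beam weight: 32.3 × 9.8 = 316.5 N down at 0.84 m → arm 0.84 m, τ = 316.5 × 0.84 = 265.9 N·m clockwise.
Box: 6.69 × 9.8 = 65.56 N down at 0.371 m → arm 0.371 m, τ = 65.56 × 0.371 = 24.32 N·m clockwise.
Total clockwise load moment = 290.2 N·m.
The cable tension T acts at 1.68 m; only its component perpendicular to the rod, T sinθ, produces torque. sinθ = h/√(h²+d²) = 1.6/√(1.6²+1.68²) = 0.6897.
Στ = 0 ⇒ T × 1.68 × 0.6897 = 290.2 ⇒ T = 290.2 / 1.159 = 250 N.

T ≈ 250 N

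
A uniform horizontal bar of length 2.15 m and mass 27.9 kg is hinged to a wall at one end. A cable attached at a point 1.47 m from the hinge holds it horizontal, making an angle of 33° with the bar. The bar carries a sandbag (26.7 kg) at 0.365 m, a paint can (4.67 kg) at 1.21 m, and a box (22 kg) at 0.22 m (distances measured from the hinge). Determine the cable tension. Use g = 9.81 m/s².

Choose the hinge as the axis so the unknown hinge reaction has zero arm there.
Beam weight: 27.9 × 9.81 = 273.7 N down at 1.075 m → arm 1.075 m, τ = 273.7 × 1.075 = 294.2 N·m clockwise.
Sandbag: 26.7 × 9.81 = 261.9 N down at 0.365 m → arm 0.365 m, τ = 261.9 × 0.365 = 95.59 N·m clockwise.
Paint can: 4.67 × 9.81 = 45.81 N down at 1.21 m → arm 1.21 m, τ = 45.81 × 1.21 = 55.43 N·m clockwise.
Box: 22 × 9.81 = 215.8 N down at 0.22 m → arm 0.22 m, τ = 215.8 × 0.22 = 47.48 N·m clockwise.
Total clockwise load moment = 492.7 N·m.
The cable tension T acts at 1.47 m; only its component perpendicular to the bar, T sinθ, produces torque. sin 33° = 0.5446.
Balancing moments: T × 1.47 × 0.5446 = 492.7, giving T = 492.7 / 0.8006 = 615 N.

T ≈ 615 N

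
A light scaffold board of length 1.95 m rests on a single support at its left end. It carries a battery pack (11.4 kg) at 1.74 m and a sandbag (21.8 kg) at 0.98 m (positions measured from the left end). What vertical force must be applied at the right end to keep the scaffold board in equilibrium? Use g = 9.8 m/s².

F ≈ 207 N

Taking torques about the left end:
Battery pack: 11.4 × 9.8 = 111.7 N down at 1.74 m → arm 1.74 m, τ = 111.7 × 1.74 = 194.4 N·m clockwise.
Sandbag: 21.8 × 9.8 = 213.6 N down at 0.98 m → arm 0.98 m, τ = 213.6 × 0.98 = 209.3 N·m clockwise.
Net moment of the loads = 403.7 N·m clockwise.
The upward force F acts at the right end, arm 1.95 m, giving F × 1.95 counterclockwise.
For rotational equilibrium, F × 1.95 = 403.7, so F = 403.7 / 1.95 = 207 N.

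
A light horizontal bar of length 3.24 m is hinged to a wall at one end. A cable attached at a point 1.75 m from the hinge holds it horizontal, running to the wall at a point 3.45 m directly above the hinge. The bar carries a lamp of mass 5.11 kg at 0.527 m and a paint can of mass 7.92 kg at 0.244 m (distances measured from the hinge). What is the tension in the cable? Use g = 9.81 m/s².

T ≈ 29.1 N

Taking torques about the hinge:
Lamp: 5.11 × 9.81 = 50.13 N down at 0.527 m → arm 0.527 m, τ = 50.13 × 0.527 = 26.42 N·m clockwise.
Paint can: 7.92 × 9.81 = 77.7 N down at 0.244 m → arm 0.244 m, τ = 77.7 × 0.244 = 18.96 N·m clockwise.
Total clockwise load moment = 45.38 N·m.
The cable tension T acts at 1.75 m; only its component perpendicular to the bar, T sinθ, produces torque. sinθ = h/√(h²+d²) = 3.45/√(3.45²+1.75²) = 0.8918.
Balancing moments: T × 1.75 × 0.8918 = 45.38, giving T = 45.38 / 1.561 = 29.1 N.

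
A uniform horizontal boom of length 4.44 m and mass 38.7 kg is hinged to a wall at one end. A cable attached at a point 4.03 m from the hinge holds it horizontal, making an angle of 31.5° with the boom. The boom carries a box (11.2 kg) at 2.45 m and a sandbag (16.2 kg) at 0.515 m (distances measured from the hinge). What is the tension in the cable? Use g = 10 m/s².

T ≈ 578 N

Sum moments about the hinge (the unknown hinge reaction has zero arm there).
Beam weight: 38.7 × 10 = 387 N down at 2.22 m → arm 2.22 m, τ = 387 × 2.22 = 859.1 N·m clockwise.
Box: 11.2 × 10 = 112 N down at 2.45 m → arm 2.45 m, τ = 112 × 2.45 = 274.4 N·m clockwise.
Sandbag: 16.2 × 10 = 162 N down at 0.515 m → arm 0.515 m, τ = 162 × 0.515 = 83.43 N·m clockwise.
Total clockwise load moment = 1217 N·m.
The cable tension T acts at 4.03 m; only its component perpendicular to the boom, T sinθ, produces torque. sin 31.5° = 0.5225.
Balancing moments: T × 4.03 × 0.5225 = 1217, giving T = 1217 / 2.106 = 578 N.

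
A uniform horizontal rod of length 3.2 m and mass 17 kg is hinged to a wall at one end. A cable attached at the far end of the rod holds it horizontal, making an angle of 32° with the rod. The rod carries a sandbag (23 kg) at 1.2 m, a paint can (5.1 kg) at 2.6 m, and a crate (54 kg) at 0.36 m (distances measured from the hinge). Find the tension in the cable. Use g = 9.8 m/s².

T ≈ 506 N

Taking torques about the hinge:
Beam weight: 17 × 9.8 = 166.6 N down at 1.6 m → arm 1.6 m, τ = 166.6 × 1.6 = 266.6 N·m clockwise.
Sandbag: 23 × 9.8 = 225.4 N down at 1.2 m → arm 1.2 m, τ = 225.4 × 1.2 = 270.5 N·m clockwise.
Paint can: 5.1 × 9.8 = 49.98 N down at 2.6 m → arm 2.6 m, τ = 49.98 × 2.6 = 129.9 N·m clockwise.
Crate: 54 × 9.8 = 529.2 N down at 0.36 m → arm 0.36 m, τ = 529.2 × 0.36 = 190.5 N·m clockwise.
Total clockwise load moment = 857.5 N·m.
The cable tension T acts at 3.2 m; only its component perpendicular to the rod, T sinθ, produces torque. sin 32° = 0.5299.
Balancing moments: T × 3.2 × 0.5299 = 857.5, giving T = 857.5 / 1.696 = 506 N.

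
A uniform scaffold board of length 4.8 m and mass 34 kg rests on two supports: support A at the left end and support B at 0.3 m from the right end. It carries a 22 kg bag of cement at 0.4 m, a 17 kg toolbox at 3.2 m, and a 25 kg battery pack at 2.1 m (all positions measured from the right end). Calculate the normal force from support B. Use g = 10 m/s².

R_B ≈ 607 N

Taking torques about support A:
Beam weight: 34 × 10 = 340 N down at 2.4 m → arm 2.4 m, τ = 340 × 2.4 = 816 N·m clockwise.
Bag of cement: 22 × 10 = 220 N down at 0.4 m → arm 4.4 m, τ = 220 × 4.4 = 968 N·m clockwise.
Toolbox: 17 × 10 = 170 N down at 3.2 m → arm 1.6 m, τ = 170 × 1.6 = 272 N·m clockwise.
Battery pack: 25 × 10 = 250 N down at 2.1 m → arm 2.7 m, τ = 250 × 2.7 = 675 N·m clockwise.
Net load moment about support A = 2731 N·m clockwise.
Reaction R at support B is upward at 0.3 m, arm 4.5 m → moment R × 4.5 counterclockwise.
Στ = 0 ⇒ R × 4.5 = 2731 ⇒ R = 607 N.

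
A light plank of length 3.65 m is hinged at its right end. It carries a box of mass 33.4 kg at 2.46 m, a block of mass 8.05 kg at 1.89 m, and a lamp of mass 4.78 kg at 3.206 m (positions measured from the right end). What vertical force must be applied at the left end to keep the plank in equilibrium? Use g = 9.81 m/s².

Taking torques about the right end:
Box: 33.4 × 9.81 = 327.7 N down at 2.46 m → arm 2.46 m, τ = 327.7 × 2.46 = 806.1 N·m counterclockwise.
Block: 8.05 × 9.81 = 78.97 N down at 1.89 m → arm 1.89 m, τ = 78.97 × 1.89 = 149.3 N·m counterclockwise.
Lamp: 4.78 × 9.81 = 46.89 N down at 3.206 m → arm 3.206 m, τ = 46.89 × 3.206 = 150.3 N·m counterclockwise.
Net moment of the loads = 1106 N·m counterclockwise.
The upward force F acts at the left end, arm 3.65 m, giving F × 3.65 clockwise.
Στ = 0 ⇒ F × 3.65 = 1106 ⇒ F = 1106 / 3.65 = 303 N.

F ≈ 303 N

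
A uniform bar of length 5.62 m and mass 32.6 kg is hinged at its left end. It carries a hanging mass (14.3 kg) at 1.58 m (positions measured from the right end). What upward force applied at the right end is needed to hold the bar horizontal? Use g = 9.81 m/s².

Sum moments about the left end (the unknown pivot reaction has zero arm there).
Beam weight: 32.6 × 9.81 = 319.8 N down at 2.81 m → arm 2.81 m, τ = 319.8 × 2.81 = 898.6 N·m clockwise.
Hanging mass: 14.3 × 9.81 = 140.3 N down at 1.58 m → arm 4.04 m, τ = 140.3 × 4.04 = 566.8 N·m clockwise.
Net moment of the loads = 1465 N·m clockwise.
The upward force F acts at the right end, arm 5.62 m, giving F × 5.62 counterclockwise.
For rotational equilibrium, F × 5.62 = 1465, so F = 1465 / 5.62 = 261 N.

F ≈ 261 N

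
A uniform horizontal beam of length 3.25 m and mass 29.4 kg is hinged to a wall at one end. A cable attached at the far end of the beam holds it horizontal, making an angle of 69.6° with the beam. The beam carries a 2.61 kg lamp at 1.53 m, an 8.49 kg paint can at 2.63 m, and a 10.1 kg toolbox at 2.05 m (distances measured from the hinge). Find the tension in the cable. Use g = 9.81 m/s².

T ≈ 305 N

Taking torques about the hinge:
Beam weight: 29.4 × 9.81 = 288.4 N down at 1.625 m → arm 1.625 m, τ = 288.4 × 1.625 = 468.6 N·m clockwise.
Lamp: 2.61 × 9.81 = 25.6 N down at 1.53 m → arm 1.53 m, τ = 25.6 × 1.53 = 39.17 N·m clockwise.
Paint can: 8.49 × 9.81 = 83.29 N down at 2.63 m → arm 2.63 m, τ = 83.29 × 2.63 = 219.1 N·m clockwise.
Toolbox: 10.1 × 9.81 = 99.08 N down at 2.05 m → arm 2.05 m, τ = 99.08 × 2.05 = 203.1 N·m clockwise.
Total clockwise load moment = 930 N·m.
The cable tension T acts at 3.25 m; only its component perpendicular to the beam, T sinθ, produces torque. sin 69.6° = 0.9373.
For rotational equilibrium, T × 3.25 × 0.9373 = 930, so T = 930 / 3.046 = 305 N.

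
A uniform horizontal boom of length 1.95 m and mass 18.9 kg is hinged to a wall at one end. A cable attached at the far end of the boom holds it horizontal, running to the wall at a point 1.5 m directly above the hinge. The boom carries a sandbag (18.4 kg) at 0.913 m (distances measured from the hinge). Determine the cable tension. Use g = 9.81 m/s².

T ≈ 291 N

Choose the hinge as the axis so the unknown hinge reaction has zero arm there.
Beam weight: 18.9 × 9.81 = 185.4 N down at 0.975 m → arm 0.975 m, τ = 185.4 × 0.975 = 180.8 N·m clockwise.
Sandbag: 18.4 × 9.81 = 180.5 N down at 0.913 m → arm 0.913 m, τ = 180.5 × 0.913 = 164.8 N·m clockwise.
Total clockwise load moment = 345.6 N·m.
The cable tension T acts at 1.95 m; only its component perpendicular to the boom, T sinθ, produces torque. sinθ = h/√(h²+d²) = 1.5/√(1.5²+1.95²) = 0.6097.
Στ = 0 ⇒ T × 1.95 × 0.6097 = 345.6 ⇒ T = 345.6 / 1.189 = 291 N.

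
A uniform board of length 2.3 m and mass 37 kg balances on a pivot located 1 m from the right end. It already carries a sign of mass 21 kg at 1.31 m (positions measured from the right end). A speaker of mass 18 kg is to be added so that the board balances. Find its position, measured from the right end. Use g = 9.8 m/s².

x ≈ 0.33 m from the right end

Sum moments about the pivot (at 1 m from the right end) (the support reaction has zero arm there).
Beam weight: 37 × 9.8 = 362.6 N down at 1.15 m → arm 0.15 m, τ = 362.6 × 0.15 = 54.39 N·m counterclockwise.
Sign: 21 × 9.8 = 205.8 N down at 1.31 m → arm 0.31 m, τ = 205.8 × 0.31 = 63.8 N·m counterclockwise.
Net moment of existing loads = 118.2 N·m counterclockwise.
The speaker weighs 18 × 9.8 = 176.4 N and must supply an equal clockwise moment, so its lever arm about the pivot is 118.2 / 176.4 = 0.67 m.
That puts it at 1 − 0.67 = 0.33 m from the right end.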